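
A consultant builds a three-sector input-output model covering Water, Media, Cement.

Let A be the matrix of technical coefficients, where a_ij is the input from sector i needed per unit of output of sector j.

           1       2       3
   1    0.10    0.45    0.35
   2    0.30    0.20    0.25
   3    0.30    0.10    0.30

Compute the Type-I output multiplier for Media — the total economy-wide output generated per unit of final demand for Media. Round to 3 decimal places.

I − A =
  [   0.90    -0.45    -0.35]
  [  -0.30     0.80    -0.25]
  [  -0.30    -0.10     0.70]
Cofactors of I−A, C_ij = (−1)^(i+j)·(minor ij) (rows/columns in the sector order above):
  C_11 = (0.80)(0.70) − (-0.25)(-0.10) = 0.5350
  C_12 = −[(-0.30)(0.70) − (-0.25)(-0.30)] = 0.2850
  C_13 = (-0.30)(-0.10) − (0.80)(-0.30) = 0.2700
  C_21 = −[(-0.45)(0.70) − (-0.35)(-0.10)] = 0.3500
  C_22 = (0.90)(0.70) − (-0.35)(-0.30) = 0.5250
  C_23 = −[(0.90)(-0.10) − (-0.45)(-0.30)] = 0.2250
  C_31 = (-0.45)(-0.25) − (-0.35)(0.80) = 0.3925
  C_32 = −[(0.90)(-0.25) − (-0.35)(-0.30)] = 0.3300
  C_33 = (0.90)(0.80) − (-0.45)(-0.30) = 0.5850
det(I−A) = Σ_j (I−A)_1j·C_1j = (0.90)(0.5350) + (-0.45)(0.2850) + (-0.35)(0.2700) = 0.25875
adj(I−A) = Cᵀ =
  [ 0.5350   0.3500   0.3925]
  [ 0.2850   0.5250   0.3300]
  [ 0.2700   0.2250   0.5850]
(I − A)⁻¹ = adj(I−A) / det(I−A) ≈
  [   2.0676     1.3527     1.5169]
  [   1.1014     2.0290     1.2754]
  [   1.0435     0.8696     2.2609]
The output multiplier for sector j is the column-j sum of the Leontief inverse (I − A)⁻¹ = adj(I−A) / det(I−A).
Column 2 of adj(I−A): (0.3500, 0.5250, 0.2250); det(I−A) = 0.25875.
m_2 = (0.3500 + 0.5250 + 0.2250) / 0.25875 = 1.10 / 0.25875 ≈ 4.251.

m_2 = 4.251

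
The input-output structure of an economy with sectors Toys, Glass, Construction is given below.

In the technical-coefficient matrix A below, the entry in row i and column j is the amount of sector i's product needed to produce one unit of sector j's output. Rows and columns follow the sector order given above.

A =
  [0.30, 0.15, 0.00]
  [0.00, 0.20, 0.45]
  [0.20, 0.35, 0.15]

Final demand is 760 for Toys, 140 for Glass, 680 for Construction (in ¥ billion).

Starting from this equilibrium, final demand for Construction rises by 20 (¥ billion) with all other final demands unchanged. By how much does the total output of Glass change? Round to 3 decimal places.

Δx_2 = 17.885

I − A =
  [   0.70    -0.15     0.00]
  [   0.00     0.80    -0.45]
  [  -0.20    -0.35     0.85]
Cofactors of I−A, C_ij = (−1)^(i+j)·(minor ij) (rows/columns in the sector order above):
  C_11 = (0.80)(0.85) − (-0.45)(-0.35) = 0.5225
  C_12 = −[(0.00)(0.85) − (-0.45)(-0.20)] = 0.0900
  C_13 = (0.00)(-0.35) − (0.80)(-0.20) = 0.1600
  C_21 = −[(-0.15)(0.85) − (0.00)(-0.35)] = 0.1275
  C_22 = (0.70)(0.85) − (0.00)(-0.20) = 0.5950
  C_23 = −[(0.70)(-0.35) − (-0.15)(-0.20)] = 0.2750
  C_31 = (-0.15)(-0.45) − (0.00)(0.80) = 0.0675
  C_32 = −[(0.70)(-0.45) − (0.00)(0.00)] = 0.3150
  C_33 = (0.70)(0.80) − (-0.15)(0.00) = 0.5600
det(I−A) = Σ_j (I−A)_1j·C_1j = (0.70)(0.5225) + (-0.15)(0.0900) + (0.00)(0.1600) = 0.35225
adj(I−A) = Cᵀ =
  [ 0.5225   0.1275   0.0675]
  [ 0.0900   0.5950   0.3150]
  [ 0.1600   0.2750   0.5600]
(I − A)⁻¹ = adj(I−A) / det(I−A) ≈
  [   1.4833     0.3620     0.1916]
  [   0.2555     1.6891     0.8943]
  [   0.4542     0.7807     1.5898]
Δx = (I − A)⁻¹ Δd with Δd having +20 in the Construction component and 0 elsewhere.
So Δx_2 = L_23 · (+20), where L_23 = adj(I−A)_23 / det(I−A) = 0.3150 / 0.35225.
Δx_2 = 0.3150 × (+20) / 0.35225 = 6.30 / 0.35225 ≈ 17.885.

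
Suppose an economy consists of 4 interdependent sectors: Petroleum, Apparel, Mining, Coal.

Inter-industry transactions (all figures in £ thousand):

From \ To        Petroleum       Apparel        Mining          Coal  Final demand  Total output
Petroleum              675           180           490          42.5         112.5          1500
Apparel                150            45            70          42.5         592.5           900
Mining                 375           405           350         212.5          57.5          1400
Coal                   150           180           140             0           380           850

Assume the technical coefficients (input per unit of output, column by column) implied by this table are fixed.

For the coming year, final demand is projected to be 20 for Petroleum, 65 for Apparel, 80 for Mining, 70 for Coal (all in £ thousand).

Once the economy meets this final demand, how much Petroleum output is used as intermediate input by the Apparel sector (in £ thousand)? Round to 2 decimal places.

Technical coefficients a_ij = z_ij / X_j:
  a_PP = 675/1500 = 0.45, a_AP = 150/1500 = 0.10, a_MP = 375/1500 = 0.25, a_CP = 150/1500 = 0.10
  a_PA = 180/900 = 0.20, a_AA = 45/900 = 0.05, a_MA = 405/900 = 0.45, a_CA = 180/900 = 0.20
  a_PM = 490/1400 = 0.35, a_AM = 70/1400 = 0.05, a_MM = 350/1400 = 0.25, a_CM = 140/1400 = 0.10
  a_PC = 42.5/850 = 0.05, a_AC = 42.5/850 = 0.05, a_MC = 212.5/850 = 0.25, a_CC = 0/850 = 0.00
I − A =
  [   0.55    -0.20    -0.35    -0.05]
  [  -0.10     0.95    -0.05    -0.05]
  [  -0.25    -0.45     0.75    -0.25]
  [  -0.10    -0.20    -0.10     1.00]
Compute the cofactors C_ij = (−1)^(i+j)·(3×3 minor ij) of I−A; the adjugate is their transpose:
adj(I−A) = Cᵀ =
  [ 0.654000   0.329750   0.345250   0.135500]
  [ 0.091250   0.297500   0.067250   0.036250]
  [ 0.311000   0.330250   0.490250   0.154625]
  [ 0.114750   0.125500   0.097000   0.263125]
det(I−A) = Σ_j (I−A)_1j·C_1j = (0.55)(0.654000) + (-0.20)(0.091250) + (-0.35)(0.311000) + (-0.05)(0.114750) = 0.2268625
(I − A)⁻¹ = adj(I−A) / det(I−A) ≈
  [   2.8828     1.4535     1.5218     0.5973]
  [   0.4022     1.3114     0.2964     0.1598]
  [   1.3709     1.4557     2.1610     0.6816]
  [   0.5058     0.5532     0.4276     1.1598]
First solve x = (I − A)⁻¹ d = adj(I−A)·d / det(I−A); in particular x_A = (0.091250·20 + 0.297500·65 + 0.067250·80 + 0.036250·70) / 0.2268625 = 29.08 / 0.2268625 ≈ 128.1834.
Intermediate flow from P to A: z_PA = a_PA · x_A = 0.20 × 29.08 / 0.2268625 = 5.816 / 0.2268625 ≈ 25.64.

z_PA = 25.64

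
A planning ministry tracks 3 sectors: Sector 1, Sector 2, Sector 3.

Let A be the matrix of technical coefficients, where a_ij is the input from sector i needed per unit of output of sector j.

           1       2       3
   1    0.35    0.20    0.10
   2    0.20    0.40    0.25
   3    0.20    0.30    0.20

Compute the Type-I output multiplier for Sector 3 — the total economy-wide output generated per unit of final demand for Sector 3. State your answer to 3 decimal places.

I − A =
  [   0.65    -0.20    -0.10]
  [  -0.20     0.60    -0.25]
  [  -0.20    -0.30     0.80]
Cofactors of I−A, C_ij = (−1)^(i+j)·(minor ij) (rows/columns in the sector order above):
  C_11 = (0.60)(0.80) − (-0.25)(-0.30) = 0.4050
  C_12 = −[(-0.20)(0.80) − (-0.25)(-0.20)] = 0.2100
  C_13 = (-0.20)(-0.30) − (0.60)(-0.20) = 0.1800
  C_21 = −[(-0.20)(0.80) − (-0.10)(-0.30)] = 0.1900
  C_22 = (0.65)(0.80) − (-0.10)(-0.20) = 0.5000
  C_23 = −[(0.65)(-0.30) − (-0.20)(-0.20)] = 0.2350
  C_31 = (-0.20)(-0.25) − (-0.10)(0.60) = 0.1100
  C_32 = −[(0.65)(-0.25) − (-0.10)(-0.20)] = 0.1825
  C_33 = (0.65)(0.60) − (-0.20)(-0.20) = 0.3500
det(I−A) = Σ_j (I−A)_1j·C_1j = (0.65)(0.4050) + (-0.20)(0.2100) + (-0.10)(0.1800) = 0.20325
adj(I−A) = Cᵀ =
  [ 0.4050   0.1900   0.1100]
  [ 0.2100   0.5000   0.1825]
  [ 0.1800   0.2350   0.3500]
(I − A)⁻¹ = adj(I−A) / det(I−A) ≈
  [   1.9926     0.9348     0.5412]
  [   1.0332     2.4600     0.8979]
  [   0.8856     1.1562     1.7220]
The output multiplier for sector j is the column-j sum of the Leontief inverse (I − A)⁻¹ = adj(I−A) / det(I−A).
Column 3 of adj(I−A): (0.1100, 0.1825, 0.3500); det(I−A) = 0.20325.
m_3 = (0.1100 + 0.1825 + 0.3500) / 0.20325 = 0.6425 / 0.20325 ≈ 3.161.

m_3 = 3.161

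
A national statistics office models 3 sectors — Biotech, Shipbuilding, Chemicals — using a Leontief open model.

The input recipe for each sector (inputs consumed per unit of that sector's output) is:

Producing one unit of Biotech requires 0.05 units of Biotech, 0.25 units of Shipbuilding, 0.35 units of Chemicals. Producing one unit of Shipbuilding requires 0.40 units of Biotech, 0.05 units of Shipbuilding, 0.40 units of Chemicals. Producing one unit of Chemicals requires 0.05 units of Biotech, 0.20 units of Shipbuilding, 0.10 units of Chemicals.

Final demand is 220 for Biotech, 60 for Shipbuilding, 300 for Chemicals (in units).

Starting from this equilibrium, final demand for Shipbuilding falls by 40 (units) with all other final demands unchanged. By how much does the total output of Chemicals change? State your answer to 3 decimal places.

Δx_3 = -34.863

I − A =
  [   0.95    -0.40    -0.05]
  [  -0.25     0.95    -0.20]
  [  -0.35    -0.40     0.90]
Cofactors of I−A, C_ij = (−1)^(i+j)·(minor ij) (rows/columns in the sector order above):
  C_11 = (0.95)(0.90) − (-0.20)(-0.40) = 0.7750
  C_12 = −[(-0.25)(0.90) − (-0.20)(-0.35)] = 0.2950
  C_13 = (-0.25)(-0.40) − (0.95)(-0.35) = 0.4325
  C_21 = −[(-0.40)(0.90) − (-0.05)(-0.40)] = 0.3800
  C_22 = (0.95)(0.90) − (-0.05)(-0.35) = 0.8375
  C_23 = −[(0.95)(-0.40) − (-0.40)(-0.35)] = 0.5200
  C_31 = (-0.40)(-0.20) − (-0.05)(0.95) = 0.1275
  C_32 = −[(0.95)(-0.20) − (-0.05)(-0.25)] = 0.2025
  C_33 = (0.95)(0.95) − (-0.40)(-0.25) = 0.8025
det(I−A) = Σ_j (I−A)_1j·C_1j = (0.95)(0.7750) + (-0.40)(0.2950) + (-0.05)(0.4325) = 0.596625
adj(I−A) = Cᵀ =
  [ 0.7750   0.3800   0.1275]
  [ 0.2950   0.8375   0.2025]
  [ 0.4325   0.5200   0.8025]
(I − A)⁻¹ = adj(I−A) / det(I−A) ≈
  [   1.2990     0.6369     0.2137]
  [   0.4944     1.4037     0.3394]
  [   0.7249     0.8716     1.3451]
Δx = (I − A)⁻¹ Δd with Δd having -40 in the Shipbuilding component and 0 elsewhere.
So Δx_3 = L_32 · (-40), where L_32 = adj(I−A)_32 / det(I−A) = 0.5200 / 0.596625.
Δx_3 = 0.5200 × (-40) / 0.596625 = -20.80 / 0.596625 ≈ -34.863.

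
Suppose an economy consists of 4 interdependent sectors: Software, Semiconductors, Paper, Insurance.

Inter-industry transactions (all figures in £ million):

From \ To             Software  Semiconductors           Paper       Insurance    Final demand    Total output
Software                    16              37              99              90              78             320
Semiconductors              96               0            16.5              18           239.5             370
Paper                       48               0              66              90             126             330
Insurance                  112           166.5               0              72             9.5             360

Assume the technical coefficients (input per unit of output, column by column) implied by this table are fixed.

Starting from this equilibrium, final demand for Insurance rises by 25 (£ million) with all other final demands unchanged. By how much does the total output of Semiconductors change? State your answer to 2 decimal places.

Technical coefficients a_ij = z_ij / X_j:
  a_11 = 16/320 = 0.05, a_21 = 96/320 = 0.30, a_31 = 48/320 = 0.15, a_41 = 112/320 = 0.35
  a_12 = 37/370 = 0.10, a_22 = 0/370 = 0.00, a_32 = 0/370 = 0.00, a_42 = 166.5/370 = 0.45
  a_13 = 99/330 = 0.30, a_23 = 16.5/330 = 0.05, a_33 = 66/330 = 0.20, a_43 = 0/330 = 0.00
  a_14 = 90/360 = 0.25, a_24 = 18/360 = 0.05, a_34 = 90/360 = 0.25, a_44 = 72/360 = 0.20
I − A =
  [   0.95    -0.10    -0.30    -0.25]
  [  -0.30     1.00    -0.05    -0.05]
  [  -0.15     0.00     0.80    -0.25]
  [  -0.35    -0.45     0.00     0.80]
Compute the cofactors C_ij = (−1)^(i+j)·(3×3 minor ij) of I−A; the adjugate is their transpose:
adj(I−A) = Cᵀ =
  [ 0.616375   0.187750   0.242875   0.280250]
  [ 0.216375   0.475750   0.110875   0.132000]
  [ 0.237875   0.144500   0.591625   0.268250]
  [ 0.391375   0.349750   0.168625   0.690250]
det(I−A) = Σ_j (I−A)_1j·C_1j = (0.95)(0.616375) + (-0.10)(0.216375) + (-0.30)(0.237875) + (-0.25)(0.391375) = 0.3947125
(I − A)⁻¹ = adj(I−A) / det(I−A) ≈
  [   1.5616     0.4757     0.6153     0.7100]
  [   0.5482     1.2053     0.2809     0.3344]
  [   0.6027     0.3661     1.4989     0.6796]
  [   0.9915     0.8861     0.4272     1.7487]
Δx = (I − A)⁻¹ Δd with Δd having +25 in the Insurance component and 0 elsewhere.
So Δx_2 = L_24 · (+25), where L_24 = adj(I−A)_24 / det(I−A) = 0.132000 / 0.3947125.
Δx_2 = 0.132000 × (+25) / 0.3947125 = 3.30 / 0.3947125 ≈ 8.36.

Δx_2 = 8.36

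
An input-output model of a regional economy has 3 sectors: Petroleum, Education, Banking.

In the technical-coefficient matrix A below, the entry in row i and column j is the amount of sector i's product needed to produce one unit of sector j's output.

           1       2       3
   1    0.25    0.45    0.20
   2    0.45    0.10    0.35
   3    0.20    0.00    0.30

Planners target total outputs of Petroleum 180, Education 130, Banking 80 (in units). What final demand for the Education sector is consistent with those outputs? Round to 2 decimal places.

I − A =
  [   0.75    -0.45    -0.20]
  [  -0.45     0.90    -0.35]
  [  -0.20     0.00     0.70]
d = (I − A) x:
  d_1 = (+0.75)·180 + (-0.45)·130 + (-0.20)·80 = 60.50
  d_2 = (-0.45)·180 + (+0.90)·130 + (-0.35)·80 = 8.00
  d_3 = (-0.20)·180 + (+0.00)·130 + (+0.70)·80 = 20.00

d_2 = 8.00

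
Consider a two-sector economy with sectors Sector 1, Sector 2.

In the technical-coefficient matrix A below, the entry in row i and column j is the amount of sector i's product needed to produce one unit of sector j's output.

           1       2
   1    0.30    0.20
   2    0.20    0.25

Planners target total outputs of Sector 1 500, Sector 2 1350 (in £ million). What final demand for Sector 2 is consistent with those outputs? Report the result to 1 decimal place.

d_2 = 912.5

I − A =
  [   0.70    -0.20]
  [  -0.20     0.75]
d = (I − A) x:
  d_1 = (+0.70)·500 + (-0.20)·1350 = 80.0
  d_2 = (-0.20)·500 + (+0.75)·1350 = 912.5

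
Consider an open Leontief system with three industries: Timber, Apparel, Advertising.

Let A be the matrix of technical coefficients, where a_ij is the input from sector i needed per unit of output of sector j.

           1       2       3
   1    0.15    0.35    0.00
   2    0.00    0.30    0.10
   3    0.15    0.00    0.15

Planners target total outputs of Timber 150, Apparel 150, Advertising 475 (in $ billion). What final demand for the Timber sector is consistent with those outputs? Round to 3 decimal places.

I − A =
  [   0.85    -0.35     0.00]
  [   0.00     0.70    -0.10]
  [  -0.15     0.00     0.85]
d = (I − A) x:
  d_1 = (+0.85)·150 + (-0.35)·150 + (+0.00)·475 = 75.000
  d_2 = (+0.00)·150 + (+0.70)·150 + (-0.10)·475 = 57.500
  d_3 = (-0.15)·150 + (+0.00)·150 + (+0.85)·475 = 381.250

d_1 = 75.000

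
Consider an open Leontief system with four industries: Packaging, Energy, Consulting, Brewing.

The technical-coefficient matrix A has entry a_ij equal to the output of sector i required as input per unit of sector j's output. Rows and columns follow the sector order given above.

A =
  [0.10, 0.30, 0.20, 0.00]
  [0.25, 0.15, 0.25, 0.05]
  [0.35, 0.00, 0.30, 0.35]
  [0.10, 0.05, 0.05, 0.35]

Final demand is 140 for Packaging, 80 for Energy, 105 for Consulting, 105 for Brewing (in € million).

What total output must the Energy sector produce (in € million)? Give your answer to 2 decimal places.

x_E = 367.63

I − A =
  [   0.90    -0.30    -0.20     0.00]
  [  -0.25     0.85    -0.25    -0.05]
  [  -0.35     0.00     0.70    -0.35]
  [  -0.10    -0.05    -0.05     0.65]
Compute the cofactors C_ij = (−1)^(i+j)·(3×3 minor ij) of I−A; the adjugate is their transpose:
adj(I−A) = Cᵀ =
  [ 0.365750   0.134750   0.159500   0.096250]
  [ 0.179375   0.341250   0.182000   0.124250]
  [ 0.226625   0.094500   0.444750   0.246750]
  [ 0.087500   0.054250   0.072750   0.397250]
det(I−A) = Σ_j (I−A)_1j·C_1j = (0.90)(0.365750) + (-0.30)(0.179375) + (-0.20)(0.226625) + (0.00)(0.087500) = 0.2300375
(I − A)⁻¹ = adj(I−A) / det(I−A) ≈
  [   1.5900     0.5858     0.6934     0.4184]
  [   0.7798     1.4835     0.7912     0.5401]
  [   0.9852     0.4108     1.9334     1.0727]
  [   0.3804     0.2358     0.3163     1.7269]
x = (I − A)⁻¹ d = adj(I−A)·d / det(I−A), with det(I−A) = 0.2300375:
  x_P = (0.365750·140 + 0.134750·80 + 0.159500·105 + 0.096250·105) / 0.2300375 = 88.83875 / 0.2300375 ≈ 386.19
  x_E = (0.179375·140 + 0.341250·80 + 0.182000·105 + 0.124250·105) / 0.2300375 = 84.56875 / 0.2300375 ≈ 367.63
  x_C = (0.226625·140 + 0.094500·80 + 0.444750·105 + 0.246750·105) / 0.2300375 = 111.895 / 0.2300375 ≈ 486.42
  x_B = (0.087500·140 + 0.054250·80 + 0.072750·105 + 0.397250·105) / 0.2300375 = 65.94 / 0.2300375 ≈ 286.65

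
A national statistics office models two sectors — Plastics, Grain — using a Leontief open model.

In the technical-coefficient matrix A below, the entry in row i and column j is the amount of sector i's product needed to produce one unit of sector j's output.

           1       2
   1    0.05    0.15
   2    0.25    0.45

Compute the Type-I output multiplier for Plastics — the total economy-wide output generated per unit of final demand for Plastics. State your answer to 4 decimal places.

I − A =
  [   0.95    -0.15]
  [  -0.25     0.55]
det(I−A) = (0.95)(0.55) − (-0.15)(-0.25) = 0.4850
adj(I−A) = [[0.55, 0.15], [0.25, 0.95]]
(I − A)⁻¹ = adj(I−A) / det(I−A) ≈
  [   1.13402     0.30928]
  [   0.51546     1.95876]
The output multiplier for sector j is the column-j sum of the Leontief inverse (I − A)⁻¹ = adj(I−A) / det(I−A).
Column 1 of adj(I−A): (0.55, 0.25); det(I−A) = 0.4850.
m_1 = (0.55 + 0.25) / 0.4850 = 0.80 / 0.4850 ≈ 1.6495.

m_1 = 1.6495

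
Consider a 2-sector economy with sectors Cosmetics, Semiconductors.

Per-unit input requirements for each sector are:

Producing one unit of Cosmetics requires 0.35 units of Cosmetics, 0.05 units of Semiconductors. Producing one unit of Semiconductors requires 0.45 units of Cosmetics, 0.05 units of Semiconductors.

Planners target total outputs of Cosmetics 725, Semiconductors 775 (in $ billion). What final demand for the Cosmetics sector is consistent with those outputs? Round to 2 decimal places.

I − A =
  [   0.65    -0.45]
  [  -0.05     0.95]
d = (I − A) x:
  d_C = (+0.65)·725 + (-0.45)·775 = 122.50
  d_S = (-0.05)·725 + (+0.95)·775 = 700.00

d_C = 122.50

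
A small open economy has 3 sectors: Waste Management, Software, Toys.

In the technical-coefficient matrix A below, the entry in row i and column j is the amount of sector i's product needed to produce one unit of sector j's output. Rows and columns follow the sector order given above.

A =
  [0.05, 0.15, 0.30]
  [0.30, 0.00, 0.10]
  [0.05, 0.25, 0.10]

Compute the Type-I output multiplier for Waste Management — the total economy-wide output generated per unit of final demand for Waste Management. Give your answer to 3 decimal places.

m_W = 1.694

I − A =
  [   0.95    -0.15    -0.30]
  [  -0.30     1.00    -0.10]
  [  -0.05    -0.25     0.90]
Cofactors of I−A, C_ij = (−1)^(i+j)·(minor ij) (rows/columns in the sector order above):
  C_11 = (1.00)(0.90) − (-0.10)(-0.25) = 0.8750
  C_12 = −[(-0.30)(0.90) − (-0.10)(-0.05)] = 0.2750
  C_13 = (-0.30)(-0.25) − (1.00)(-0.05) = 0.1250
  C_21 = −[(-0.15)(0.90) − (-0.30)(-0.25)] = 0.2100
  C_22 = (0.95)(0.90) − (-0.30)(-0.05) = 0.8400
  C_23 = −[(0.95)(-0.25) − (-0.15)(-0.05)] = 0.2450
  C_31 = (-0.15)(-0.10) − (-0.30)(1.00) = 0.3150
  C_32 = −[(0.95)(-0.10) − (-0.30)(-0.30)] = 0.1850
  C_33 = (0.95)(1.00) − (-0.15)(-0.30) = 0.9050
det(I−A) = Σ_j (I−A)_1j·C_1j = (0.95)(0.8750) + (-0.15)(0.2750) + (-0.30)(0.1250) = 0.7525
adj(I−A) = Cᵀ =
  [ 0.8750   0.2100   0.3150]
  [ 0.2750   0.8400   0.1850]
  [ 0.1250   0.2450   0.9050]
(I − A)⁻¹ = adj(I−A) / det(I−A) ≈
  [   1.1628     0.2791     0.4186]
  [   0.3654     1.1163     0.2458]
  [   0.1661     0.3256     1.2027]
The output multiplier for sector j is the column-j sum of the Leontief inverse (I − A)⁻¹ = adj(I−A) / det(I−A).
Column W of adj(I−A): (0.8750, 0.2750, 0.1250); det(I−A) = 0.7525.
m_W = (0.8750 + 0.2750 + 0.1250) / 0.7525 = 1.275 / 0.7525 ≈ 1.694.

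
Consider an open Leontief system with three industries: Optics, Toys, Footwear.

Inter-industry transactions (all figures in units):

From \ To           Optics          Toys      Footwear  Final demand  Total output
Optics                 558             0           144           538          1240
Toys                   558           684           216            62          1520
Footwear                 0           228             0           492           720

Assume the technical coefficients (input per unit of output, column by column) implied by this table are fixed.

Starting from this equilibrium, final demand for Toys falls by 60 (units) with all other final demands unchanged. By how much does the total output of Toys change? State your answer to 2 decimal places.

Δx_2 = -124.88

Technical coefficients a_ij = z_ij / X_j:
  a_11 = 558/1240 = 0.45, a_21 = 558/1240 = 0.45, a_31 = 0/1240 = 0.00
  a_12 = 0/1520 = 0.00, a_22 = 684/1520 = 0.45, a_32 = 228/1520 = 0.15
  a_13 = 144/720 = 0.20, a_23 = 216/720 = 0.30, a_33 = 0/720 = 0.00
I − A =
  [   0.55     0.00    -0.20]
  [  -0.45     0.55    -0.30]
  [   0.00    -0.15     1.00]
Cofactors of I−A, C_ij = (−1)^(i+j)·(minor ij) (rows/columns in the sector order above):
  C_11 = (0.55)(1.00) − (-0.30)(-0.15) = 0.5050
  C_12 = −[(-0.45)(1.00) − (-0.30)(0.00)] = 0.4500
  C_13 = (-0.45)(-0.15) − (0.55)(0.00) = 0.0675
  C_21 = −[(0.00)(1.00) − (-0.20)(-0.15)] = 0.0300
  C_22 = (0.55)(1.00) − (-0.20)(0.00) = 0.5500
  C_23 = −[(0.55)(-0.15) − (0.00)(0.00)] = 0.0825
  C_31 = (0.00)(-0.30) − (-0.20)(0.55) = 0.1100
  C_32 = −[(0.55)(-0.30) − (-0.20)(-0.45)] = 0.2550
  C_33 = (0.55)(0.55) − (0.00)(-0.45) = 0.3025
det(I−A) = Σ_j (I−A)_1j·C_1j = (0.55)(0.5050) + (0.00)(0.4500) + (-0.20)(0.0675) = 0.26425
adj(I−A) = Cᵀ =
  [ 0.5050   0.0300   0.1100]
  [ 0.4500   0.5500   0.2550]
  [ 0.0675   0.0825   0.3025]
(I − A)⁻¹ = adj(I−A) / det(I−A) ≈
  [   1.9111     0.1135     0.4163]
  [   1.7029     2.0814     0.9650]
  [   0.2554     0.3122     1.1447]
Δx = (I − A)⁻¹ Δd with Δd having -60 in the Toys component and 0 elsewhere.
So Δx_2 = L_22 · (-60), where L_22 = adj(I−A)_22 / det(I−A) = 0.5500 / 0.26425.
Δx_2 = 0.5500 × (-60) / 0.26425 = -33.00 / 0.26425 ≈ -124.88.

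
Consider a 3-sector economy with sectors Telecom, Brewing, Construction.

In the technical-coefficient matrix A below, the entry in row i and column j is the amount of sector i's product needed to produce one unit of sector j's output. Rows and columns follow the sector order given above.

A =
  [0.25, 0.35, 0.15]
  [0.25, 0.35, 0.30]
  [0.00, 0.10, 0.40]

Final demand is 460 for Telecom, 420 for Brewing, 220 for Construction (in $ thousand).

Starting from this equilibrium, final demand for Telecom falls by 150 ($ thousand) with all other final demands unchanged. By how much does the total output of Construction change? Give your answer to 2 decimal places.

I − A =
  [   0.75    -0.35    -0.15]
  [  -0.25     0.65    -0.30]
  [   0.00    -0.10     0.60]
Cofactors of I−A, C_ij = (−1)^(i+j)·(minor ij) (rows/columns in the sector order above):
  C_11 = (0.65)(0.60) − (-0.30)(-0.10) = 0.3600
  C_12 = −[(-0.25)(0.60) − (-0.30)(0.00)] = 0.1500
  C_13 = (-0.25)(-0.10) − (0.65)(0.00) = 0.0250
  C_21 = −[(-0.35)(0.60) − (-0.15)(-0.10)] = 0.2250
  C_22 = (0.75)(0.60) − (-0.15)(0.00) = 0.4500
  C_23 = −[(0.75)(-0.10) − (-0.35)(0.00)] = 0.0750
  C_31 = (-0.35)(-0.30) − (-0.15)(0.65) = 0.2025
  C_32 = −[(0.75)(-0.30) − (-0.15)(-0.25)] = 0.2625
  C_33 = (0.75)(0.65) − (-0.35)(-0.25) = 0.4000
det(I−A) = Σ_j (I−A)_1j·C_1j = (0.75)(0.3600) + (-0.35)(0.1500) + (-0.15)(0.0250) = 0.21375
adj(I−A) = Cᵀ =
  [ 0.3600   0.2250   0.2025]
  [ 0.1500   0.4500   0.2625]
  [ 0.0250   0.0750   0.4000]
(I − A)⁻¹ = adj(I−A) / det(I−A) ≈
  [   1.6842     1.0526     0.9474]
  [   0.7018     2.1053     1.2281]
  [   0.1170     0.3509     1.8713]
Δx = (I − A)⁻¹ Δd with Δd having -150 in the Telecom component and 0 elsewhere.
So Δx_C = L_CT · (-150), where L_CT = adj(I−A)_CT / det(I−A) = 0.0250 / 0.21375.
Δx_C = 0.0250 × (-150) / 0.21375 = -3.75 / 0.21375 ≈ -17.54.

Δx_C = -17.54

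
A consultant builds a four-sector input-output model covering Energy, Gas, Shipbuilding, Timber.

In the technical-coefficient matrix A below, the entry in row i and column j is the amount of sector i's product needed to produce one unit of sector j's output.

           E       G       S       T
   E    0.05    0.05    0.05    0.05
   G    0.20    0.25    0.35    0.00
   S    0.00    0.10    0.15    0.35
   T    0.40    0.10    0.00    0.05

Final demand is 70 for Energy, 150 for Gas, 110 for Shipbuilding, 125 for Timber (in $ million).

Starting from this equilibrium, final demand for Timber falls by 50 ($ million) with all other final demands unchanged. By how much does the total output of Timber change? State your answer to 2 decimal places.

Δx_T = -56.05

I − A =
  [   0.95    -0.05    -0.05    -0.05]
  [  -0.20     0.75    -0.35     0.00]
  [   0.00    -0.10     0.85    -0.35]
  [  -0.40    -0.10     0.00     0.95]
Compute the cofactors C_ij = (−1)^(i+j)·(3×3 minor ij) of I−A; the adjugate is their transpose:
adj(I−A) = Cᵀ =
  [ 0.560125   0.051125   0.054000   0.049375]
  [ 0.210500   0.743125   0.318375   0.128375]
  [ 0.131000   0.128500   0.651375   0.246875]
  [ 0.258000   0.099750   0.056250   0.562875]
det(I−A) = Σ_j (I−A)_1j·C_1j = (0.95)(0.560125) + (-0.05)(0.210500) + (-0.05)(0.131000) + (-0.05)(0.258000) = 0.50214375
(I − A)⁻¹ = adj(I−A) / det(I−A) ≈
  [   1.1155     0.1018     0.1075     0.0983]
  [   0.4192     1.4799     0.6340     0.2557]
  [   0.2609     0.2559     1.2972     0.4916]
  [   0.5138     0.1986     0.1120     1.1209]
Δx = (I − A)⁻¹ Δd with Δd having -50 in the Timber component and 0 elsewhere.
So Δx_T = L_TT · (-50), where L_TT = adj(I−A)_TT / det(I−A) = 0.562875 / 0.50214375.
Δx_T = 0.562875 × (-50) / 0.50214375 = -28.14375 / 0.50214375 ≈ -56.05.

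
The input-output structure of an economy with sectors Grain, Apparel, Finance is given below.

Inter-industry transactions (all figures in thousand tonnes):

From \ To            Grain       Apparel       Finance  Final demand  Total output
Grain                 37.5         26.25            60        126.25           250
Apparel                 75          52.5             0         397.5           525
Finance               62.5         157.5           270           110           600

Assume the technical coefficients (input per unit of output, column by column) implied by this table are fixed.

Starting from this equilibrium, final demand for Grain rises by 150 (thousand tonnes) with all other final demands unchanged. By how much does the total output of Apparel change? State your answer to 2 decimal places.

Δx_2 = 64.96

Technical coefficients a_ij = z_ij / X_j:
  a_11 = 37.5/250 = 0.15, a_21 = 75/250 = 0.30, a_31 = 62.5/250 = 0.25
  a_12 = 26.25/525 = 0.05, a_22 = 52.5/525 = 0.10, a_32 = 157.5/525 = 0.30
  a_13 = 60/600 = 0.10, a_23 = 0/600 = 0.00, a_33 = 270/600 = 0.45
I − A =
  [   0.85    -0.05    -0.10]
  [  -0.30     0.90     0.00]
  [  -0.25    -0.30     0.55]
Cofactors of I−A, C_ij = (−1)^(i+j)·(minor ij) (rows/columns in the sector order above):
  C_11 = (0.90)(0.55) − (0.00)(-0.30) = 0.4950
  C_12 = −[(-0.30)(0.55) − (0.00)(-0.25)] = 0.1650
  C_13 = (-0.30)(-0.30) − (0.90)(-0.25) = 0.3150
  C_21 = −[(-0.05)(0.55) − (-0.10)(-0.30)] = 0.0575
  C_22 = (0.85)(0.55) − (-0.10)(-0.25) = 0.4425
  C_23 = −[(0.85)(-0.30) − (-0.05)(-0.25)] = 0.2675
  C_31 = (-0.05)(0.00) − (-0.10)(0.90) = 0.0900
  C_32 = −[(0.85)(0.00) − (-0.10)(-0.30)] = 0.0300
  C_33 = (0.85)(0.90) − (-0.05)(-0.30) = 0.7500
det(I−A) = Σ_j (I−A)_1j·C_1j = (0.85)(0.4950) + (-0.05)(0.1650) + (-0.10)(0.3150) = 0.3810
adj(I−A) = Cᵀ =
  [ 0.4950   0.0575   0.0900]
  [ 0.1650   0.4425   0.0300]
  [ 0.3150   0.2675   0.7500]
(I − A)⁻¹ = adj(I−A) / det(I−A) ≈
  [   1.2992     0.1509     0.2362]
  [   0.4331     1.1614     0.0787]
  [   0.8268     0.7021     1.9685]
Δx = (I − A)⁻¹ Δd with Δd having +150 in the Grain component and 0 elsewhere.
So Δx_2 = L_21 · (+150), where L_21 = adj(I−A)_21 / det(I−A) = 0.1650 / 0.3810.
Δx_2 = 0.1650 × (+150) / 0.3810 = 24.75 / 0.3810 ≈ 64.96.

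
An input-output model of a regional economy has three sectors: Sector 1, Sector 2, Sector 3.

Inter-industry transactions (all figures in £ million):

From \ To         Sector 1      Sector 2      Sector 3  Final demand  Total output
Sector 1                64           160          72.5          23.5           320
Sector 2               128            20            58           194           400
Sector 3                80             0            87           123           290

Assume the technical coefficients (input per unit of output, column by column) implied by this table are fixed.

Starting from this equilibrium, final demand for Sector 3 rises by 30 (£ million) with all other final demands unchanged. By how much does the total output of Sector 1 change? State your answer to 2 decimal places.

Δx_1 = 27.96

Technical coefficients a_ij = z_ij / X_j:
  a_11 = 64/320 = 0.20, a_21 = 128/320 = 0.40, a_31 = 80/320 = 0.25
  a_12 = 160/400 = 0.40, a_22 = 20/400 = 0.05, a_32 = 0/400 = 0.00
  a_13 = 72.5/290 = 0.25, a_23 = 58/290 = 0.20, a_33 = 87/290 = 0.30
I − A =
  [   0.80    -0.40    -0.25]
  [  -0.40     0.95    -0.20]
  [  -0.25     0.00     0.70]
Cofactors of I−A, C_ij = (−1)^(i+j)·(minor ij) (rows/columns in the sector order above):
  C_11 = (0.95)(0.70) − (-0.20)(0.00) = 0.6650
  C_12 = −[(-0.40)(0.70) − (-0.20)(-0.25)] = 0.3300
  C_13 = (-0.40)(0.00) − (0.95)(-0.25) = 0.2375
  C_21 = −[(-0.40)(0.70) − (-0.25)(0.00)] = 0.2800
  C_22 = (0.80)(0.70) − (-0.25)(-0.25) = 0.4975
  C_23 = −[(0.80)(0.00) − (-0.40)(-0.25)] = 0.1000
  C_31 = (-0.40)(-0.20) − (-0.25)(0.95) = 0.3175
  C_32 = −[(0.80)(-0.20) − (-0.25)(-0.40)] = 0.2600
  C_33 = (0.80)(0.95) − (-0.40)(-0.40) = 0.6000
det(I−A) = Σ_j (I−A)_1j·C_1j = (0.80)(0.6650) + (-0.40)(0.3300) + (-0.25)(0.2375) = 0.340625
adj(I−A) = Cᵀ =
  [ 0.6650   0.2800   0.3175]
  [ 0.3300   0.4975   0.2600]
  [ 0.2375   0.1000   0.6000]
(I − A)⁻¹ = adj(I−A) / det(I−A) ≈
  [   1.9523     0.8220     0.9321]
  [   0.9688     1.4606     0.7633]
  [   0.6972     0.2936     1.7615]
Δx = (I − A)⁻¹ Δd with Δd having +30 in the Sector 3 component and 0 elsewhere.
So Δx_1 = L_13 · (+30), where L_13 = adj(I−A)_13 / det(I−A) = 0.3175 / 0.340625.
Δx_1 = 0.3175 × (+30) / 0.340625 = 9.525 / 0.340625 ≈ 27.96.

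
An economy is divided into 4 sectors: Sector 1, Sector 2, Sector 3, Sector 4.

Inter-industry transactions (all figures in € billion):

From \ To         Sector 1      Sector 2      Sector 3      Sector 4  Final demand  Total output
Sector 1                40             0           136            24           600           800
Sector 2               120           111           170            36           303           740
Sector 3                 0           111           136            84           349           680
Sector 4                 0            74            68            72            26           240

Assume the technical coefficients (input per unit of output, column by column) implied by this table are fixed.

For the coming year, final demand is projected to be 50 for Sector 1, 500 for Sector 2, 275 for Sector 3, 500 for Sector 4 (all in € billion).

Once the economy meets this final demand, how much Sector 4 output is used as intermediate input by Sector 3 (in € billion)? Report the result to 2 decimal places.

Technical coefficients a_ij = z_ij / X_j:
  a_11 = 40/800 = 0.05, a_21 = 120/800 = 0.15, a_31 = 0/800 = 0.00, a_41 = 0/800 = 0.00
  a_12 = 0/740 = 0.00, a_22 = 111/740 = 0.15, a_32 = 111/740 = 0.15, a_42 = 74/740 = 0.10
  a_13 = 136/680 = 0.20, a_23 = 170/680 = 0.25, a_33 = 136/680 = 0.20, a_43 = 68/680 = 0.10
  a_14 = 24/240 = 0.10, a_24 = 36/240 = 0.15, a_34 = 84/240 = 0.35, a_44 = 72/240 = 0.30
I − A =
  [   0.95     0.00    -0.20    -0.10]
  [  -0.15     0.85    -0.25    -0.15]
  [   0.00    -0.15     0.80    -0.35]
  [   0.00    -0.10    -0.10     0.70]
Compute the cofactors C_ij = (−1)^(i+j)·(3×3 minor ij) of I−A; the adjugate is their transpose:
adj(I−A) = Cᵀ =
  [ 0.397000   0.037500   0.127000   0.128250]
  [ 0.078750   0.498750   0.203000   0.219625]
  [ 0.021000   0.133000   0.549500   0.306250]
  [ 0.014250   0.090250   0.107500   0.605875]
det(I−A) = Σ_j (I−A)_1j·C_1j = (0.95)(0.397000) + (0.00)(0.078750) + (-0.20)(0.021000) + (-0.10)(0.014250) = 0.371525
(I − A)⁻¹ = adj(I−A) / det(I−A) ≈
  [   1.0686     0.1009     0.3418     0.3452]
  [   0.2120     1.3424     0.5464     0.5911]
  [   0.0565     0.3580     1.4790     0.8243]
  [   0.0384     0.2429     0.2893     1.6308]
First solve x = (I − A)⁻¹ d = adj(I−A)·d / det(I−A); in particular x_3 = (0.021000·50 + 0.133000·500 + 0.549500·275 + 0.306250·500) / 0.371525 = 371.7875 / 0.371525 ≈ 1000.7065.
Intermediate flow from 4 to 3: z_43 = a_43 · x_3 = 0.10 × 371.7875 / 0.371525 = 37.17875 / 0.371525 ≈ 100.07.

z_43 = 100.07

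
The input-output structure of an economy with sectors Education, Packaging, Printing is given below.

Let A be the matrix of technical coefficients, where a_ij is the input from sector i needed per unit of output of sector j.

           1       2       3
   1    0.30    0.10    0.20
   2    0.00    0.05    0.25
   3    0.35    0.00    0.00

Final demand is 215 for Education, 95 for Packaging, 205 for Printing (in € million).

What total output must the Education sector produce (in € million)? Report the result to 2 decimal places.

x_1 = 437.18

I − A =
  [   0.70    -0.10    -0.20]
  [   0.00     0.95    -0.25]
  [  -0.35     0.00     1.00]
Cofactors of I−A, C_ij = (−1)^(i+j)·(minor ij) (rows/columns in the sector order above):
  C_11 = (0.95)(1.00) − (-0.25)(0.00) = 0.9500
  C_12 = −[(0.00)(1.00) − (-0.25)(-0.35)] = 0.0875
  C_13 = (0.00)(0.00) − (0.95)(-0.35) = 0.3325
  C_21 = −[(-0.10)(1.00) − (-0.20)(0.00)] = 0.1000
  C_22 = (0.70)(1.00) − (-0.20)(-0.35) = 0.6300
  C_23 = −[(0.70)(0.00) − (-0.10)(-0.35)] = 0.0350
  C_31 = (-0.10)(-0.25) − (-0.20)(0.95) = 0.2150
  C_32 = −[(0.70)(-0.25) − (-0.20)(0.00)] = 0.1750
  C_33 = (0.70)(0.95) − (-0.10)(0.00) = 0.6650
det(I−A) = Σ_j (I−A)_1j·C_1j = (0.70)(0.9500) + (-0.10)(0.0875) + (-0.20)(0.3325) = 0.58975
adj(I−A) = Cᵀ =
  [ 0.9500   0.1000   0.2150]
  [ 0.0875   0.6300   0.1750]
  [ 0.3325   0.0350   0.6650]
(I − A)⁻¹ = adj(I−A) / det(I−A) ≈
  [   1.6109     0.1696     0.3646]
  [   0.1484     1.0682     0.2967]
  [   0.5638     0.0593     1.1276]
x = (I − A)⁻¹ d = adj(I−A)·d / det(I−A), with det(I−A) = 0.58975:
  x_1 = (0.9500·215 + 0.1000·95 + 0.2150·205) / 0.58975 = 257.825 / 0.58975 ≈ 437.18
  x_2 = (0.0875·215 + 0.6300·95 + 0.1750·205) / 0.58975 = 114.5375 / 0.58975 ≈ 194.21
  x_3 = (0.3325·215 + 0.0350·95 + 0.6650·205) / 0.58975 = 211.1375 / 0.58975 ≈ 358.01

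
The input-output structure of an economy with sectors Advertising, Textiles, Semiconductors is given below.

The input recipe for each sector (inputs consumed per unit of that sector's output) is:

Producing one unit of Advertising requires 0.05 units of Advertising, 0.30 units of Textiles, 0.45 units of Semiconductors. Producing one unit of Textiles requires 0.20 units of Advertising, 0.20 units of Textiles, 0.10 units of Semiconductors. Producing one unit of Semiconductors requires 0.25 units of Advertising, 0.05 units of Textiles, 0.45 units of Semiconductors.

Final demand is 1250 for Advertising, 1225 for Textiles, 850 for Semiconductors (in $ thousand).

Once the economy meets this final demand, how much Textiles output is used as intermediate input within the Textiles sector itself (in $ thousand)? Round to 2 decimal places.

I − A =
  [   0.95    -0.20    -0.25]
  [  -0.30     0.80    -0.05]
  [  -0.45    -0.10     0.55]
Cofactors of I−A, C_ij = (−1)^(i+j)·(minor ij) (rows/columns in the sector order above):
  C_11 = (0.80)(0.55) − (-0.05)(-0.10) = 0.4350
  C_12 = −[(-0.30)(0.55) − (-0.05)(-0.45)] = 0.1875
  C_13 = (-0.30)(-0.10) − (0.80)(-0.45) = 0.3900
  C_21 = −[(-0.20)(0.55) − (-0.25)(-0.10)] = 0.1350
  C_22 = (0.95)(0.55) − (-0.25)(-0.45) = 0.4100
  C_23 = −[(0.95)(-0.10) − (-0.20)(-0.45)] = 0.1850
  C_31 = (-0.20)(-0.05) − (-0.25)(0.80) = 0.2100
  C_32 = −[(0.95)(-0.05) − (-0.25)(-0.30)] = 0.1225
  C_33 = (0.95)(0.80) − (-0.20)(-0.30) = 0.7000
det(I−A) = Σ_j (I−A)_1j·C_1j = (0.95)(0.4350) + (-0.20)(0.1875) + (-0.25)(0.3900) = 0.27825
adj(I−A) = Cᵀ =
  [ 0.4350   0.1350   0.2100]
  [ 0.1875   0.4100   0.1225]
  [ 0.3900   0.1850   0.7000]
(I − A)⁻¹ = adj(I−A) / det(I−A) ≈
  [   1.5633     0.4852     0.7547]
  [   0.6739     1.4735     0.4403]
  [   1.4016     0.6649     2.5157]
First solve x = (I − A)⁻¹ d = adj(I−A)·d / det(I−A); in particular x_T = (0.1875·1250 + 0.4100·1225 + 0.1225·850) / 0.27825 = 840.75 / 0.27825 ≈ 3021.5633.
Intermediate flow from T to T: z_TT = a_TT · x_T = 0.20 × 840.75 / 0.27825 = 168.15 / 0.27825 ≈ 604.31.

z_TT = 604.31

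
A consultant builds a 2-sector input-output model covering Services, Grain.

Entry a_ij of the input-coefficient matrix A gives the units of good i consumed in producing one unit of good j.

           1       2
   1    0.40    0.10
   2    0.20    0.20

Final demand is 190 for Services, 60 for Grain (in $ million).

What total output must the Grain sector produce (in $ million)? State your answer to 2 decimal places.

I − A =
  [   0.60    -0.10]
  [  -0.20     0.80]
det(I−A) = (0.60)(0.80) − (-0.10)(-0.20) = 0.4600
adj(I−A) = [[0.80, 0.10], [0.20, 0.60]]
(I − A)⁻¹ = adj(I−A) / det(I−A) ≈
  [   1.7391     0.2174]
  [   0.4348     1.3043]
x = (I − A)⁻¹ d = adj(I−A)·d / det(I−A), with det(I−A) = 0.4600:
  x_1 = (0.80·190 + 0.10·60) / 0.4600 = 158.00 / 0.4600 ≈ 343.48
  x_2 = (0.20·190 + 0.60·60) / 0.4600 = 74.00 / 0.4600 ≈ 160.87

x_2 = 160.87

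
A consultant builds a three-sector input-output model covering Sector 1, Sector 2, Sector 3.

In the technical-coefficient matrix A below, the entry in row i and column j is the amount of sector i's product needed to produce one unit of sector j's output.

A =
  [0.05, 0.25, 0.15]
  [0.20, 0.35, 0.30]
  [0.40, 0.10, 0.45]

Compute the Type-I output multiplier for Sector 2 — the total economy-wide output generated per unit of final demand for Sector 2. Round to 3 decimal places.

I − A =
  [   0.95    -0.25    -0.15]
  [  -0.20     0.65    -0.30]
  [  -0.40    -0.10     0.55]
Cofactors of I−A, C_ij = (−1)^(i+j)·(minor ij) (rows/columns in the sector order above):
  C_11 = (0.65)(0.55) − (-0.30)(-0.10) = 0.3275
  C_12 = −[(-0.20)(0.55) − (-0.30)(-0.40)] = 0.2300
  C_13 = (-0.20)(-0.10) − (0.65)(-0.40) = 0.2800
  C_21 = −[(-0.25)(0.55) − (-0.15)(-0.10)] = 0.1525
  C_22 = (0.95)(0.55) − (-0.15)(-0.40) = 0.4625
  C_23 = −[(0.95)(-0.10) − (-0.25)(-0.40)] = 0.1950
  C_31 = (-0.25)(-0.30) − (-0.15)(0.65) = 0.1725
  C_32 = −[(0.95)(-0.30) − (-0.15)(-0.20)] = 0.3150
  C_33 = (0.95)(0.65) − (-0.25)(-0.20) = 0.5675
det(I−A) = Σ_j (I−A)_1j·C_1j = (0.95)(0.3275) + (-0.25)(0.2300) + (-0.15)(0.2800) = 0.211625
adj(I−A) = Cᵀ =
  [ 0.3275   0.1525   0.1725]
  [ 0.2300   0.4625   0.3150]
  [ 0.2800   0.1950   0.5675]
(I − A)⁻¹ = adj(I−A) / det(I−A) ≈
  [   1.5475     0.7206     0.8151]
  [   1.0868     2.1855     1.4885]
  [   1.3231     0.9214     2.6816]
The output multiplier for sector j is the column-j sum of the Leontief inverse (I − A)⁻¹ = adj(I−A) / det(I−A).
Column 2 of adj(I−A): (0.1525, 0.4625, 0.1950); det(I−A) = 0.211625.
m_2 = (0.1525 + 0.4625 + 0.1950) / 0.211625 = 0.81 / 0.211625 ≈ 3.828.

m_2 = 3.828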